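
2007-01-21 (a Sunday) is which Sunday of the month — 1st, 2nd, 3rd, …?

Day 21 falls in week ⌈21/7⌉ of the month.
Days 1–7 hold the 1st Sunday, 8–14 the 2nd, 15–21 the 3rd, 22–28 the 4th, 29–31 the 5th.
21 is in the range for the 3rd.

3rd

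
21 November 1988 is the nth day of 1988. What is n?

Days in months before November: 31 + 29 + 31 + 30 + 31 + 30 + 31 + 31 + 30 + 31 = 305.
Plus 21 days into November → day 326.

326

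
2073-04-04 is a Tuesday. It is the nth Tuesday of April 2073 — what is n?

1st

Day 4 falls in week ⌈4/7⌉ of the month.
Days 1–7 hold the 1st Tuesday, 8–14 the 2nd, 15–21 the 3rd, 22–28 the 4th, 29–31 the 5th.
4 is in the range for the 1st.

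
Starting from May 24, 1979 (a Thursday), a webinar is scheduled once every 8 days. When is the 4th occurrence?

The 4th occurrence is 3 intervals after the first: 3 × 8 = 24 days after May 24, 1979.
May has 31 days — 7 days to the end of May leaves 17.
17 days into June → June 17, 1979.

June 17, 1979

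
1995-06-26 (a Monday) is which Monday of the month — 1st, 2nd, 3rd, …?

4th

Day 26 falls in week ⌈26/7⌉ of the month.
Days 1–7 hold the 1st Monday, 8–14 the 2nd, 15–21 the 3rd, 22–28 the 4th, 29–31 the 5th.
26 is in the range for the 4th.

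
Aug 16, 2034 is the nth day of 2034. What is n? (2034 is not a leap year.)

228

Days in months before Aug: 31 + 28 + 31 + 30 + 31 + 30 + 31 = 212.
Plus 16 days into Aug → day 228.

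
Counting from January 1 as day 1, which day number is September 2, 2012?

246

Days in months before September: 31 + 29 + 31 + 30 + 31 + 30 + 31 + 31 = 244.
Plus 2 days into September → day 246.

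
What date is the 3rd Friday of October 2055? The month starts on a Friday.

October 2055 begins on a Friday, so the first Friday is October 1.
The 3rd Friday is 2 weeks later: 1 + 14 = 15.

2055-10-15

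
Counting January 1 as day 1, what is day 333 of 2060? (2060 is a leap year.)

28 November 2060

January has 31 days (333 − 31 = 302 remain).
February has 29 days (302 − 29 = 273 remain).
March has 31 days (273 − 31 = 242 remain).
April has 30 days (242 − 30 = 212 remain).
May has 31 days (212 − 31 = 181 remain).
June has 30 days (181 − 30 = 151 remain).
July has 31 days (151 − 31 = 120 remain).
August has 31 days (120 − 31 = 89 remain).
September has 30 days (89 − 30 = 59 remain).
October has 31 days (59 − 31 = 28 remain).
28 into November → November 28.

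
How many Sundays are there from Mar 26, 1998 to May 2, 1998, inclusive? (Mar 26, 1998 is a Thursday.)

Mar 26, 1998 is a Thursday; the first Sunday on or after it is Mar 29, 1998 (3 days later).
From Mar 29, 1998 to May 2, 1998: 2 + 30 + 2 = 34 days (rest of Mar, Apr, May).
34 ÷ 7 = 4 full weeks with remainder 6, so 4 more Sundays after the first → 5.

5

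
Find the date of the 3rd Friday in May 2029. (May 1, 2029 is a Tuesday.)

May 2029 begins on a Tuesday, so the first Friday is May 4 (3 days later).
The 3rd Friday is 2 weeks later: 4 + 14 = 18.

May 18, 2029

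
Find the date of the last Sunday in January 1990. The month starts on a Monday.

January 1990 begins on a Monday, so the first Sunday is January 7 (6 days later).
January 1990 has 31 days. Adding weeks: 7, 14, 21, 28 — the last one ≤ 31 is the 28th.

January 28, 1990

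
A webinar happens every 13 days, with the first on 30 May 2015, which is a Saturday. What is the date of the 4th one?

The 4th occurrence is 3 intervals after the first: 3 × 13 = 39 days after 30 May 2015.
May has 31 days — 1 day to the end of May leaves 38.
June has 30 days (8 left).
8 days into July → 8 July 2015.

8 July 2015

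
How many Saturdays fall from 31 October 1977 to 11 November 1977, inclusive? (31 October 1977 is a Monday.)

31 October 1977 is a Monday; the first Saturday on or after it is 5 November 1977 (5 days later).
From 5 November 1977 to 11 November 1977 is 11 − 5 = 6 days.
6 ÷ 7 = 0 full weeks with remainder 6, so 0 more Saturdays after the first → 1.

1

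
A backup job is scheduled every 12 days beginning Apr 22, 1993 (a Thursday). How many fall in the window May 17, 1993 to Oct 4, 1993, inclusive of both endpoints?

11

Occurrences land 12·i days after Apr 22, 1993 for i = 0, 1, 2, …
May 17, 1993 is 25 days after the start; 25 ÷ 12 = 2 remainder 1; since the remainder is 1, round up to i = 3. First occurrence in the window: #4 on May 28, 1993 (3×12 = 36 days in).
Oct 4, 1993 is 165 days after the start; 165 ÷ 12 = 13 remainder 9. Last occurrence in the window: #14 on Sep 25, 1993.
Occurrences #4 through #14: 11 in total.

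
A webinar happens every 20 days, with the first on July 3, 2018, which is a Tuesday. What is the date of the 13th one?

February 28, 2019

The 13th occurrence is 12 intervals after the first: 12 × 20 = 240 days after July 3, 2018.
July has 31 days — 28 days to the end of July leaves 212.
August has 31 days (181 left).
September has 30 days (151 left).
October has 31 days (120 left).
November has 30 days (90 left).
December has 31 days (59 left).
January has 31 days (28 left).
28 days into February → February 28, 2019.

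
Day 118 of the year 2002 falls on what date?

April 28, 2002

January has 31 days (118 − 31 = 87 remain).
February has 28 days (87 − 28 = 59 remain).
March has 31 days (59 − 31 = 28 remain).
28 into April → April 28.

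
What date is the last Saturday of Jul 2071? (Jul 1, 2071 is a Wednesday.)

Jul 2071 begins on a Wednesday, so the first Saturday is Jul 4 (3 days later).
Jul 2071 has 31 days. Adding weeks: 4, 11, 18, 25 — the last one ≤ 31 is the 25th.

Jul 25, 2071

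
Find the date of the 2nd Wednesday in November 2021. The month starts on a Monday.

November 10, 2021

November 2021 begins on a Monday, so the first Wednesday is November 3 (2 days later).
The 2nd Wednesday is 1 weeks later: 3 + 7 = 10.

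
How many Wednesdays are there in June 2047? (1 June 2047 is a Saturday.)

4

1 June 2047 is a Saturday; the first Wednesday on or after it is 5 June 2047 (4 days later).
From 5 June 2047 to 30 June 2047 is 30 − 5 = 25 days.
25 ÷ 7 = 3 full weeks with remainder 4, so 3 more Wednesdays after the first → 4.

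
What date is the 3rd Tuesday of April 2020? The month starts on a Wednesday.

2020-04-21

April 2020 begins on a Wednesday, so the first Tuesday is April 7 (6 days later).
The 3rd Tuesday is 2 weeks later: 7 + 14 = 21.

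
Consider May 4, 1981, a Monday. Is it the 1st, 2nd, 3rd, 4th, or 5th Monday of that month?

1st

Day 4 falls in week ⌈4/7⌉ of the month.
Days 1–7 hold the 1st Monday, 8–14 the 2nd, 15–21 the 3rd, 22–28 the 4th, 29–31 the 5th.
4 is in the range for the 1st.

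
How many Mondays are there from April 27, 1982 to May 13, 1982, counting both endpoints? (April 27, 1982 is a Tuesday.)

April 27, 1982 is a Tuesday; the first Monday on or after it is May 3, 1982 (6 days later).
From May 3, 1982 to May 13, 1982 is 13 − 3 = 10 days.
10 ÷ 7 = 1 full weeks with remainder 3, so 1 more Mondays after the first → 2.

2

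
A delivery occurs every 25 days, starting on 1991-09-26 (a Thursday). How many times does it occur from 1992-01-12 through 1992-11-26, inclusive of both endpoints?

Occurrences land 25·i days after 1991-09-26 for i = 0, 1, 2, …
1992-01-12 is 108 days after the start; 108 ÷ 25 = 4 remainder 8; since the remainder is 8, round up to i = 5. First occurrence in the window: #6 on 1992-01-29 (5×25 = 125 days in).
1992-11-26 is 427 days after the start; 427 ÷ 25 = 17 remainder 2. Last occurrence in the window: #18 on 1992-11-24.
Occurrences #6 through #18: 13 in total.

13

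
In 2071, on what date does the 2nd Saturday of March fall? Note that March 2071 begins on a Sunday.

14 March 2071

March 2071 begins on a Sunday, so the first Saturday is March 7 (6 days later).
The 2nd Saturday is 1 weeks later: 7 + 7 = 14.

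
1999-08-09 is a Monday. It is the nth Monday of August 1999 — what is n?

Day 9 falls in week ⌈9/7⌉ of the month.
Days 1–7 hold the 1st Monday, 8–14 the 2nd, 15–21 the 3rd, 22–28 the 4th, 29–31 the 5th.
9 is in the range for the 2nd.

2nd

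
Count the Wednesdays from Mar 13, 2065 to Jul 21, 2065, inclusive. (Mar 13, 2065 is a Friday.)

Mar 13, 2065 is a Friday; the first Wednesday on or after it is Mar 18, 2065 (5 days later).
From Mar 18, 2065 to Jul 21, 2065: 13 + 30 + 31 + 30 + 21 = 125 days (rest of Mar, Apr, May, Jun, Jul).
125 ÷ 7 = 17 full weeks with remainder 6, so 17 more Wednesdays after the first → 18.

18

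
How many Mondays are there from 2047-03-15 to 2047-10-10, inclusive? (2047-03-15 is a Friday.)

30

2047-03-15 is a Friday; the first Monday on or after it is 2047-03-18 (3 days later).
From 2047-03-18 to 2047-10-10: 13 + 30 + 31 + 30 + 31 + 31 + 30 + 10 = 206 days (rest of March, April, May, June, July, August, September, October).
206 ÷ 7 = 29 full weeks with remainder 3, so 29 more Mondays after the first → 30.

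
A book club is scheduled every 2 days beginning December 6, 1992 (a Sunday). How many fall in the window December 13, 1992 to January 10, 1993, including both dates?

14

Occurrences land 2·i days after December 6, 1992 for i = 0, 1, 2, …
December 13, 1992 is 7 days after the start; 7 ÷ 2 = 3 remainder 1; since the remainder is 1, round up to i = 4. First occurrence in the window: #5 on December 14, 1992 (4×2 = 8 days in).
January 10, 1993 is 35 days after the start; 35 ÷ 2 = 17 remainder 1. Last occurrence in the window: #18 on January 9, 1993.
Occurrences #5 through #18: 14 in total.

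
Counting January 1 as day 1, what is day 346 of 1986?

January has 31 days (346 − 31 = 315 remain).
February has 28 days (315 − 28 = 287 remain).
March has 31 days (287 − 31 = 256 remain).
April has 30 days (256 − 30 = 226 remain).
May has 31 days (226 − 31 = 195 remain).
June has 30 days (195 − 30 = 165 remain).
July has 31 days (165 − 31 = 134 remain).
August has 31 days (134 − 31 = 103 remain).
September has 30 days (103 − 30 = 73 remain).
October has 31 days (73 − 31 = 42 remain).
November has 30 days (42 − 30 = 12 remain).
12 into December → December 12.

1986-12-12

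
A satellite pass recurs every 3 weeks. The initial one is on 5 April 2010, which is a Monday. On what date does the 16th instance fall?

The 16th occurrence is 15 intervals after the first: 15 × 21 = 315 days after 5 April 2010.
April has 30 days — 25 days to the end of April leaves 290.
May has 31 days (259 left).
June has 30 days (229 left).
July has 31 days (198 left).
August has 31 days (167 left).
September has 30 days (137 left).
October has 31 days (106 left).
November has 30 days (76 left).
December has 31 days (45 left).
January has 31 days (14 left).
14 days into February → 14 February 2011.

14 February 2011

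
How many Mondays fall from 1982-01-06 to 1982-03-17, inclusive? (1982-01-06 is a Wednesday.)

1982-01-06 is a Wednesday; the first Monday on or after it is 1982-01-11 (5 days later).
From 1982-01-11 to 1982-03-17: 20 + 28 + 17 = 65 days (rest of January, February, March).
65 ÷ 7 = 9 full weeks with remainder 2, so 9 more Mondays after the first → 10.

10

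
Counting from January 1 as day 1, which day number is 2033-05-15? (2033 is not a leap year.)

Days in months before May: 31 + 28 + 31 + 30 = 120.
Plus 15 days into May → day 135.

135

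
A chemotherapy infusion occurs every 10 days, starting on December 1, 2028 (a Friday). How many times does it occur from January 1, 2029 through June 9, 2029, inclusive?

16

Occurrences land 10·i days after December 1, 2028 for i = 0, 1, 2, …
January 1, 2029 is 31 days after the start; 31 ÷ 10 = 3 remainder 1; since the remainder is 1, round up to i = 4. First occurrence in the window: #5 on January 10, 2029 (4×10 = 40 days in).
June 9, 2029 is 190 days after the start; 190 ÷ 10 = 19 remainder 0. Last occurrence in the window: #20 on June 9, 2029.
Occurrences #5 through #20: 16 in total.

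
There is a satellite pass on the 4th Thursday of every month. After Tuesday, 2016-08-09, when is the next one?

August 2016 starts on a Monday; its first Thursday is the 4th, so the 4th Thursday is the 25th — 2016-08-25.
2016-08-25 is after 2016-08-09, so that is the next one.

2016-08-25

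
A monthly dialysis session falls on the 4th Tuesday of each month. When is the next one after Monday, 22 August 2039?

August 2039 starts on a Monday; its first Tuesday is the 2nd, so the 4th Tuesday is the 23rd — 23 August 2039.
23 August 2039 is after 22 August 2039, so that is the next one.

23 August 2039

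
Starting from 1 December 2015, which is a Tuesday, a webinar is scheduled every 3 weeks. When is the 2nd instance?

22 December 2015

The 2nd occurrence is 1 interval after the first: 1 × 21 = 21 days after 1 December 2015.
21 days later is 22 December 2015.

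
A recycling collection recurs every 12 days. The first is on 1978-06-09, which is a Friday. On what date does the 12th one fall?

1978-10-19

The 12th occurrence is 11 intervals after the first: 11 × 12 = 132 days after 1978-06-09.
June has 30 days — 21 days to the end of June leaves 111.
July has 31 days (80 left).
August has 31 days (49 left).
September has 30 days (19 left).
19 days into October → 1978-10-19.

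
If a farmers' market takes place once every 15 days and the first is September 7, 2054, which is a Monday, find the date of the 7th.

The 7th occurrence is 6 intervals after the first: 6 × 15 = 90 days after September 7, 2054.
September has 30 days — 23 days to the end of September leaves 67.
October has 31 days (36 left).
November has 30 days (6 left).
6 days into December → December 6, 2054.

December 6, 2054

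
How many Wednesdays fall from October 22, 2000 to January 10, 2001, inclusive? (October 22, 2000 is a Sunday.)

October 22, 2000 is a Sunday; the first Wednesday on or after it is October 25, 2000 (3 days later).
From October 25, 2000 to January 10, 2001: 6 + 30 + 31 + 10 = 77 days (rest of October, November, December, January).
77 ÷ 7 = 11 full weeks with remainder 0, so 11 more Wednesdays after the first → 12.

12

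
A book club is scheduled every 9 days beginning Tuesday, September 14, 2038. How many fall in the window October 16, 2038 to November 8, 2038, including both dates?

3

Occurrences land 9·i days after September 14, 2038 for i = 0, 1, 2, …
October 16, 2038 is 32 days after the start; 32 ÷ 9 = 3 remainder 5; since the remainder is 5, round up to i = 4. First occurrence in the window: #5 on October 20, 2038 (4×9 = 36 days in).
November 8, 2038 is 55 days after the start; 55 ÷ 9 = 6 remainder 1. Last occurrence in the window: #7 on November 7, 2038.
Occurrences #5 through #7: 3 in total.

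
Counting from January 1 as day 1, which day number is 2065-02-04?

Days in months before February: 31 = 31.
Plus 4 days into February → day 35.

35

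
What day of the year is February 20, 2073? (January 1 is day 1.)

Days in months before February: 31 = 31.
Plus 20 days into February → day 51.

51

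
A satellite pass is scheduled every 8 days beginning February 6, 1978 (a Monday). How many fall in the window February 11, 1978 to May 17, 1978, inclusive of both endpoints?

Occurrences land 8·i days after February 6, 1978 for i = 0, 1, 2, …
February 11, 1978 is 5 days after the start; 5 ÷ 8 = 0 remainder 5; since the remainder is 5, round up to i = 1. First occurrence in the window: #2 on February 14, 1978 (1×8 = 8 days in).
May 17, 1978 is 100 days after the start; 100 ÷ 8 = 12 remainder 4. Last occurrence in the window: #13 on May 13, 1978.
Occurrences #2 through #13: 12 in total.

12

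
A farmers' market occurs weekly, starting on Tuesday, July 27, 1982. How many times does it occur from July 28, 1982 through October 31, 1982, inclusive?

13

Occurrences land 7·i days after July 27, 1982 for i = 0, 1, 2, …
July 28, 1982 is 1 day after the start; 1 ÷ 7 = 0 remainder 1; since the remainder is 1, round up to i = 1. First occurrence in the window: #2 on August 3, 1982 (1×7 = 7 days in).
October 31, 1982 is 96 days after the start; 96 ÷ 7 = 13 remainder 5. Last occurrence in the window: #14 on October 26, 1982.
Occurrences #2 through #14: 13 in total.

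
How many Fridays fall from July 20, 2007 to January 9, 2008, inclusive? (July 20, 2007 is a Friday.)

25

July 20, 2007 is a Friday; the first Friday on or after it is July 20, 2007.
From July 20, 2007 to January 9, 2008: 11 + 31 + 30 + 31 + 30 + 31 + 9 = 173 days (rest of July, August, September, October, November, December, January).
173 ÷ 7 = 24 full weeks with remainder 5, so 24 more Fridays after the first → 25.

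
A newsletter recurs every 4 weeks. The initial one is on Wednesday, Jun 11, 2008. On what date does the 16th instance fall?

The 16th occurrence is 15 intervals after the first: 15 × 28 = 420 days after Jun 11, 2008.
Jun has 30 days — 19 days to the end of Jun leaves 401.
From end of Jun to end of 2008 is 184 days (217 left).
Jan has 31 days (186 left).
Feb has 28 days (158 left).
Mar has 31 days (127 left).
Apr has 30 days (97 left).
May has 31 days (66 left).
Jun has 30 days (36 left).
Jul has 31 days (5 left).
5 days into Aug → Aug 5, 2009.

Aug 5, 2009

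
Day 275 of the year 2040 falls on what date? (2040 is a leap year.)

Oct 1, 2040

Jan has 31 days (275 − 31 = 244 remain).
Feb has 29 days (244 − 29 = 215 remain).
Mar has 31 days (215 − 31 = 184 remain).
Apr has 30 days (184 − 30 = 154 remain).
May has 31 days (154 − 31 = 123 remain).
Jun has 30 days (123 − 30 = 93 remain).
Jul has 31 days (93 − 31 = 62 remain).
Aug has 31 days (62 − 31 = 31 remain).
Sep has 30 days (31 − 30 = 1 remain).
1 into Oct → Oct 1.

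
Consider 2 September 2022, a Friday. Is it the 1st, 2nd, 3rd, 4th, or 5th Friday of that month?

Day 2 falls in week ⌈2/7⌉ of the month.
Days 1–7 hold the 1st Friday, 8–14 the 2nd, 15–21 the 3rd, 22–28 the 4th, 29–31 the 5th.
2 is in the range for the 1st.

1st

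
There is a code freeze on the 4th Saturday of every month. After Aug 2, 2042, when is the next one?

Aug 2042 starts on a Friday; its first Saturday is the 2nd, so the 4th Saturday is the 23rd — Aug 23, 2042.
Aug 23, 2042 is after Aug 2, 2042, so that is the next one.

Aug 23, 2042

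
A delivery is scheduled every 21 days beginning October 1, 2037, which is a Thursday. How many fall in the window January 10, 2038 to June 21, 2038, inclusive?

8

Occurrences land 21·i days after October 1, 2037 for i = 0, 1, 2, …
January 10, 2038 is 101 days after the start; 101 ÷ 21 = 4 remainder 17; since the remainder is 17, round up to i = 5. First occurrence in the window: #6 on January 14, 2038 (5×21 = 105 days in).
June 21, 2038 is 263 days after the start; 263 ÷ 21 = 12 remainder 11. Last occurrence in the window: #13 on June 10, 2038.
Occurrences #6 through #13: 8 in total.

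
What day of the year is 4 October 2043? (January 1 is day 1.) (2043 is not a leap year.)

Days in months before October: 31 + 28 + 31 + 30 + 31 + 30 + 31 + 31 + 30 = 273.
Plus 4 days into October → day 277.

277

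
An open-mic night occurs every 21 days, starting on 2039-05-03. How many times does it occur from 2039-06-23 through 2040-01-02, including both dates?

Occurrences land 21·i days after 2039-05-03 for i = 0, 1, 2, …
2039-06-23 is 51 days after the start; 51 ÷ 21 = 2 remainder 9; since the remainder is 9, round up to i = 3. First occurrence in the window: #4 on 2039-07-05 (3×21 = 63 days in).
2040-01-02 is 244 days after the start; 244 ÷ 21 = 11 remainder 13. Last occurrence in the window: #12 on 2039-12-20.
Occurrences #4 through #12: 9 in total.

9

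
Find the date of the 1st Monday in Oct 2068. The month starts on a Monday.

Oct 2068 begins on a Monday, so the first Monday is Oct 1.

Oct 1, 2068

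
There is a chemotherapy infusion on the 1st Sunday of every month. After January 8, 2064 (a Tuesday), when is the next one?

January 2064 starts on a Tuesday, so its 1st Sunday is January 6, 2064 (5 days in).
That is not after January 8, 2064, so look at February 2064.
February 2064 starts on a Friday, so its 1st Sunday is February 3, 2064 (2 days in).

February 3, 2064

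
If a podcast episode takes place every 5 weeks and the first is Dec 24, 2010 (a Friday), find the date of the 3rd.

The 3rd occurrence is 2 intervals after the first: 2 × 35 = 70 days after Dec 24, 2010.
Dec has 31 days — 7 days to the end of Dec leaves 63.
Jan has 31 days (32 left).
Feb has 28 days (4 left).
4 days into Mar → Mar 4, 2011.

Mar 4, 2011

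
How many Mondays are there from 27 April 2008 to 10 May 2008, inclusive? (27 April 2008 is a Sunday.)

27 April 2008 is a Sunday; the first Monday on or after it is 28 April 2008 (1 day later).
From 28 April 2008 to 10 May 2008: 2 + 10 = 12 days (rest of April, May).
12 ÷ 7 = 1 full weeks with remainder 5, so 1 more Mondays after the first → 2.

2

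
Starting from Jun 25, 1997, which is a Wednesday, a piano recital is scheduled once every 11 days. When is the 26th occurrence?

The 26th occurrence is 25 intervals after the first: 25 × 11 = 275 days after Jun 25, 1997.
Jun has 30 days — 5 days to the end of Jun leaves 270.
Jul has 31 days (239 left).
Aug has 31 days (208 left).
Sep has 30 days (178 left).
Oct has 31 days (147 left).
Nov has 30 days (117 left).
Dec has 31 days (86 left).
Jan has 31 days (55 left).
Feb has 28 days (27 left).
27 days into Mar → Mar 27, 1998.

Mar 27, 1998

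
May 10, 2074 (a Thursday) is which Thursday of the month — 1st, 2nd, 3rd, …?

Day 10 falls in week ⌈10/7⌉ of the month.
Days 1–7 hold the 1st Thursday, 8–14 the 2nd, 15–21 the 3rd, 22–28 the 4th, 29–31 the 5th.
10 is in the range for the 2nd.

2nd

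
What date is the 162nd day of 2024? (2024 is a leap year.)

Jun 10, 2024

Jan has 31 days (162 − 31 = 131 remain).
Feb has 29 days (131 − 29 = 102 remain).
Mar has 31 days (102 − 31 = 71 remain).
Apr has 30 days (71 − 30 = 41 remain).
May has 31 days (41 − 31 = 10 remain).
10 into Jun → Jun 10.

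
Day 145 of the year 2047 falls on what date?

January has 31 days (145 − 31 = 114 remain).
February has 28 days (114 − 28 = 86 remain).
March has 31 days (86 − 31 = 55 remain).
April has 30 days (55 − 30 = 25 remain).
25 into May → May 25.

25 May 2047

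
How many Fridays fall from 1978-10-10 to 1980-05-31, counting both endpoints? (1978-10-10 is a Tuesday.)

1978-10-10 is a Tuesday; the first Friday on or after it is 1978-10-13 (3 days later).
From 1978-10-13 to 1980-05-31: 79 + 365 + 152 = 596 days (rest of 1978, 1979, to 1980-05-31 in 1980).
596 ÷ 7 = 85 full weeks with remainder 1, so 85 more Fridays after the first → 86.

86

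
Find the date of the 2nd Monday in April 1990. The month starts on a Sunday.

9 April 1990

April 1990 begins on a Sunday, so the first Monday is April 2 (1 day later).
The 2nd Monday is 1 weeks later: 2 + 7 = 9.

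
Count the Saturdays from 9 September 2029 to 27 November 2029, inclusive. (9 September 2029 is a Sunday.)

11

9 September 2029 is a Sunday; the first Saturday on or after it is 15 September 2029 (6 days later).
From 15 September 2029 to 27 November 2029: 15 + 31 + 27 = 73 days (rest of September, October, November).
73 ÷ 7 = 10 full weeks with remainder 3, so 10 more Saturdays after the first → 11.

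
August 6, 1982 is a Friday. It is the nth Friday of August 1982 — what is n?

Day 6 falls in week ⌈6/7⌉ of the month.
Days 1–7 hold the 1st Friday, 8–14 the 2nd, 15–21 the 3rd, 22–28 the 4th, 29–31 the 5th.
6 is in the range for the 1st.

1st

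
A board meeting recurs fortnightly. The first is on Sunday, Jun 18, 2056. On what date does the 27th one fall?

Jun 17, 2057

The 27th occurrence is 26 intervals after the first: 26 × 14 = 364 days after Jun 18, 2056.
Jun has 30 days — 12 days to the end of Jun leaves 352.
Jul has 31 days (321 left).
Aug has 31 days (290 left).
Sep has 30 days (260 left).
Oct has 31 days (229 left).
Nov has 30 days (199 left).
Dec has 31 days (168 left).
Jan has 31 days (137 left).
Feb has 28 days (109 left).
Mar has 31 days (78 left).
Apr has 30 days (48 left).
May has 31 days (17 left).
17 days into Jun → Jun 17, 2057.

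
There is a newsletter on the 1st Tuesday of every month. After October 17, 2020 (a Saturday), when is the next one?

November 3, 2020

October 2020 starts on a Thursday, so its 1st Tuesday is October 6, 2020 (5 days in).
That is not after October 17, 2020, so look at November 2020.
November 2020 starts on a Sunday, so its 1st Tuesday is November 3, 2020 (2 days in).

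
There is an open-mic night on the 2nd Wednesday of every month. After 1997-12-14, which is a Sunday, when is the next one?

December 1997 starts on a Monday; its first Wednesday is the 3rd, so the 2nd Wednesday is the 10th — 1997-12-10.
That is not after 1997-12-14, so look at January 1998.
January 1998 starts on a Thursday; its first Wednesday is the 7th, so the 2nd Wednesday is the 14th — 1998-01-14.

1998-01-14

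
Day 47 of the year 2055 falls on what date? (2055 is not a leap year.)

Feb 16, 2055

Jan has 31 days (47 − 31 = 16 remain).
16 into Feb → Feb 16.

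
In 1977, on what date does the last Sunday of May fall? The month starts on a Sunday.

May 29, 1977

May 1977 begins on a Sunday, so the first Sunday is May 1.
May 1977 has 31 days. Adding weeks: 1, 8, 15, 22, 29 — the last one ≤ 31 is the 29th.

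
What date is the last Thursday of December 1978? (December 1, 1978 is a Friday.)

December 28, 1978

December 1978 begins on a Friday, so the first Thursday is December 7 (6 days later).
December 1978 has 31 days. Adding weeks: 7, 14, 21, 28 — the last one ≤ 31 is the 28th.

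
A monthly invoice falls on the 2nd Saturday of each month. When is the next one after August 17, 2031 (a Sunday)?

September 13, 2031

August 2031 starts on a Friday; its first Saturday is the 2nd, so the 2nd Saturday is the 9th — August 9, 2031.
That is not after August 17, 2031, so look at September 2031.
September 2031 starts on a Monday; its first Saturday is the 6th, so the 2nd Saturday is the 13th — September 13, 2031.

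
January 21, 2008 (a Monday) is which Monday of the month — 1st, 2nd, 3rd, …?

Day 21 falls in week ⌈21/7⌉ of the month.
Days 1–7 hold the 1st Monday, 8–14 the 2nd, 15–21 the 3rd, 22–28 the 4th, 29–31 the 5th.
21 is in the range for the 3rd.

3rd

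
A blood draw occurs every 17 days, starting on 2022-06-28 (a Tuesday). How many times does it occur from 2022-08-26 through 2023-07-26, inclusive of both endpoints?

Occurrences land 17·i days after 2022-06-28 for i = 0, 1, 2, …
2022-08-26 is 59 days after the start; 59 ÷ 17 = 3 remainder 8; since the remainder is 8, round up to i = 4. First occurrence in the window: #5 on 2022-09-04 (4×17 = 68 days in).
2023-07-26 is 393 days after the start; 393 ÷ 17 = 23 remainder 2. Last occurrence in the window: #24 on 2023-07-24.
Occurrences #5 through #24: 20 in total.

20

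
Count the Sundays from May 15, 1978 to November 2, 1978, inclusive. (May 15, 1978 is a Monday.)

May 15, 1978 is a Monday; the first Sunday on or after it is May 21, 1978 (6 days later).
From May 21, 1978 to November 2, 1978: 10 + 30 + 31 + 31 + 30 + 31 + 2 = 165 days (rest of May, June, July, August, September, October, November).
165 ÷ 7 = 23 full weeks with remainder 4, so 23 more Sundays after the first → 24.

24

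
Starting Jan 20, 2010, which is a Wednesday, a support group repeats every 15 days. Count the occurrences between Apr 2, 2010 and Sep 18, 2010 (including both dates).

Occurrences land 15·i days after Jan 20, 2010 for i = 0, 1, 2, …
Apr 2, 2010 is 72 days after the start; 72 ÷ 15 = 4 remainder 12; since the remainder is 12, round up to i = 5. First occurrence in the window: #6 on Apr 5, 2010 (5×15 = 75 days in).
Sep 18, 2010 is 241 days after the start; 241 ÷ 15 = 16 remainder 1. Last occurrence in the window: #17 on Sep 17, 2010.
Occurrences #6 through #17: 12 in total.

12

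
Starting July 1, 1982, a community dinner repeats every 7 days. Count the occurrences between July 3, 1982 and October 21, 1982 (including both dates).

16

Occurrences land 7·i days after July 1, 1982 for i = 0, 1, 2, …
July 3, 1982 is 2 days after the start; 2 ÷ 7 = 0 remainder 2; since the remainder is 2, round up to i = 1. First occurrence in the window: #2 on July 8, 1982 (1×7 = 7 days in).
October 21, 1982 is 112 days after the start; 112 ÷ 7 = 16 remainder 0. Last occurrence in the window: #17 on October 21, 1982.
Occurrences #2 through #17: 16 in total.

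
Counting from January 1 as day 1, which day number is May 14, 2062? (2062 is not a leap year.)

134

Days in months before May: 31 + 28 + 31 + 30 = 120.
Plus 14 days into May → day 134.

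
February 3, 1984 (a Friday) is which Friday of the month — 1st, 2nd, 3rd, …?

1st

Day 3 falls in week ⌈3/7⌉ of the month.
Days 1–7 hold the 1st Friday, 8–14 the 2nd, 15–21 the 3rd, 22–28 the 4th, 29–31 the 5th.
3 is in the range for the 1st.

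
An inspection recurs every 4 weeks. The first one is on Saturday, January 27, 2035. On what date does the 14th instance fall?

The 14th occurrence is 13 intervals after the first: 13 × 28 = 364 days after January 27, 2035.
January has 31 days — 4 days to the end of January leaves 360.
February has 28 days (332 left).
March has 31 days (301 left).
April has 30 days (271 left).
May has 31 days (240 left).
June has 30 days (210 left).
July has 31 days (179 left).
August has 31 days (148 left).
September has 30 days (118 left).
October has 31 days (87 left).
November has 30 days (57 left).
December has 31 days (26 left).
26 days into January → January 26, 2036.

January 26, 2036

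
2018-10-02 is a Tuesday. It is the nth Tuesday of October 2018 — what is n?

Day 2 falls in week ⌈2/7⌉ of the month.
Days 1–7 hold the 1st Tuesday, 8–14 the 2nd, 15–21 the 3rd, 22–28 the 4th, 29–31 the 5th.
2 is in the range for the 1st.

1st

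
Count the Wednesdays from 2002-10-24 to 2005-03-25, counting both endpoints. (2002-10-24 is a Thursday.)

2002-10-24 is a Thursday; the first Wednesday on or after it is 2002-10-30 (6 days later).
From 2002-10-30 to 2005-03-25: 62 + 365 + 366 + 84 = 877 days (rest of 2002, 2003, 2004, to 2005-03-25 in 2005).
877 ÷ 7 = 125 full weeks with remainder 2, so 125 more Wednesdays after the first → 126.

126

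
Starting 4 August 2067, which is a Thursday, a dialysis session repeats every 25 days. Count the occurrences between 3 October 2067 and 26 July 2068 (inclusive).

Occurrences land 25·i days after 4 August 2067 for i = 0, 1, 2, …
3 October 2067 is 60 days after the start; 60 ÷ 25 = 2 remainder 10; since the remainder is 10, round up to i = 3. First occurrence in the window: #4 on 18 October 2067 (3×25 = 75 days in).
26 July 2068 is 357 days after the start; 357 ÷ 25 = 14 remainder 7. Last occurrence in the window: #15 on 19 July 2068.
Occurrences #4 through #15: 12 in total.

12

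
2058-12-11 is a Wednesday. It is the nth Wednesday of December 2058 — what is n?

Day 11 falls in week ⌈11/7⌉ of the month.
Days 1–7 hold the 1st Wednesday, 8–14 the 2nd, 15–21 the 3rd, 22–28 the 4th, 29–31 the 5th.
11 is in the range for the 2nd.

2nd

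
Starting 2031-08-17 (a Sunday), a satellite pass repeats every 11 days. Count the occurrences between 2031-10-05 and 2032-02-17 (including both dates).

12

Occurrences land 11·i days after 2031-08-17 for i = 0, 1, 2, …
2031-10-05 is 49 days after the start; 49 ÷ 11 = 4 remainder 5; since the remainder is 5, round up to i = 5. First occurrence in the window: #6 on 2031-10-11 (5×11 = 55 days in).
2032-02-17 is 184 days after the start; 184 ÷ 11 = 16 remainder 8. Last occurrence in the window: #17 on 2032-02-09.
Occurrences #6 through #17: 12 in total.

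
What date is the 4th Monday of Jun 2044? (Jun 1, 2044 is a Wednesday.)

Jun 2044 begins on a Wednesday, so the first Monday is Jun 6 (5 days later).
The 4th Monday is 3 weeks later: 6 + 21 = 27.

Jun 27, 2044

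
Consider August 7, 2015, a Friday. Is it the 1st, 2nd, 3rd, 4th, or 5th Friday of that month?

Day 7 falls in week ⌈7/7⌉ of the month.
Days 1–7 hold the 1st Friday, 8–14 the 2nd, 15–21 the 3rd, 22–28 the 4th, 29–31 the 5th.
7 is in the range for the 1st.

1st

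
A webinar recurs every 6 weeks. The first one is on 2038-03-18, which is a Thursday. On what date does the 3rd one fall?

2038-06-10

The 3rd occurrence is 2 intervals after the first: 2 × 42 = 84 days after 2038-03-18.
March has 31 days — 13 days to the end of March leaves 71.
April has 30 days (41 left).
May has 31 days (10 left).
10 days into June → 2038-06-10.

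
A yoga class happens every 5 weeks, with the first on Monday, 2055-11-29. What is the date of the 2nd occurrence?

2056-01-03

The 2nd occurrence is 1 interval after the first: 1 × 35 = 35 days after 2055-11-29.
November has 30 days — 1 day to the end of November leaves 34.
December has 31 days (3 left).
3 days into January → 2056-01-03.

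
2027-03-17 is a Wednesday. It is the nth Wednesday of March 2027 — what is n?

3rd

Day 17 falls in week ⌈17/7⌉ of the month.
Days 1–7 hold the 1st Wednesday, 8–14 the 2nd, 15–21 the 3rd, 22–28 the 4th, 29–31 the 5th.
17 is in the range for the 3rd.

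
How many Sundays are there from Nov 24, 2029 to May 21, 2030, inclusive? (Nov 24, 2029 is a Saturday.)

26

Nov 24, 2029 is a Saturday; the first Sunday on or after it is Nov 25, 2029 (1 day later).
From Nov 25, 2029 to May 21, 2030: 5 + 31 + 31 + 28 + 31 + 30 + 21 = 177 days (rest of Nov, Dec, Jan, Feb, Mar, Apr, May).
177 ÷ 7 = 25 full weeks with remainder 2, so 25 more Sundays after the first → 26.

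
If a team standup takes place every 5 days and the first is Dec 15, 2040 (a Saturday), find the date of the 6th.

The 6th occurrence is 5 intervals after the first: 5 × 5 = 25 days after Dec 15, 2040.
Dec has 31 days — 16 days to the end of Dec leaves 9.
9 days into Jan → Jan 9, 2041.

Jan 9, 2041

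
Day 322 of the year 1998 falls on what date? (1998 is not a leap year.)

January has 31 days (322 − 31 = 291 remain).
February has 28 days (291 − 28 = 263 remain).
March has 31 days (263 − 31 = 232 remain).
April has 30 days (232 − 30 = 202 remain).
May has 31 days (202 − 31 = 171 remain).
June has 30 days (171 − 30 = 141 remain).
July has 31 days (141 − 31 = 110 remain).
August has 31 days (110 − 31 = 79 remain).
September has 30 days (79 − 30 = 49 remain).
October has 31 days (49 − 31 = 18 remain).
18 into November → November 18.

18 November 1998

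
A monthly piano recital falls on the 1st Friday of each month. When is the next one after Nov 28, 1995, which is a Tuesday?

Nov 1995 starts on a Wednesday, so its 1st Friday is Nov 3, 1995 (2 days in).
That is not after Nov 28, 1995, so look at Dec 1995.
Dec 1995 starts on a Friday, so its 1st Friday is Dec 1, 1995.

Dec 1, 1995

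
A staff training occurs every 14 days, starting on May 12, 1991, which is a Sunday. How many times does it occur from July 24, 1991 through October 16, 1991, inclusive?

Occurrences land 14·i days after May 12, 1991 for i = 0, 1, 2, …
July 24, 1991 is 73 days after the start; 73 ÷ 14 = 5 remainder 3; since the remainder is 3, round up to i = 6. First occurrence in the window: #7 on August 4, 1991 (6×14 = 84 days in).
October 16, 1991 is 157 days after the start; 157 ÷ 14 = 11 remainder 3. Last occurrence in the window: #12 on October 13, 1991.
Occurrences #7 through #12: 6 in total.

6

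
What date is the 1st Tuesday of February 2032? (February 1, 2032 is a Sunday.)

3 February 2032

February 2032 begins on a Sunday, so the first Tuesday is February 3 (2 days later).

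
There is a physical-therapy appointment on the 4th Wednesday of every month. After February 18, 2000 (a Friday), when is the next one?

February 2000 starts on a Tuesday; its first Wednesday is the 2nd, so the 4th Wednesday is the 23rd — February 23, 2000.
February 23, 2000 is after February 18, 2000, so that is the next one.

February 23, 2000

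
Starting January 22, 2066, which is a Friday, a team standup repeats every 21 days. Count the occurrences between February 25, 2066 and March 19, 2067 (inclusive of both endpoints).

19

Occurrences land 21·i days after January 22, 2066 for i = 0, 1, 2, …
February 25, 2066 is 34 days after the start; 34 ÷ 21 = 1 remainder 13; since the remainder is 13, round up to i = 2. First occurrence in the window: #3 on March 5, 2066 (2×21 = 42 days in).
March 19, 2067 is 421 days after the start; 421 ÷ 21 = 20 remainder 1. Last occurrence in the window: #21 on March 18, 2067.
Occurrences #3 through #21: 19 in total.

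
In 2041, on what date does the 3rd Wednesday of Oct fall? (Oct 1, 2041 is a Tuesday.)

Oct 2041 begins on a Tuesday, so the first Wednesday is Oct 2 (1 day later).
The 3rd Wednesday is 2 weeks later: 2 + 14 = 16.

Oct 16, 2041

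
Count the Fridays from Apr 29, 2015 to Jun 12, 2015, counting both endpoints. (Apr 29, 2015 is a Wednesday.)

7

Apr 29, 2015 is a Wednesday; the first Friday on or after it is May 1, 2015 (2 days later).
From May 1, 2015 to Jun 12, 2015: 30 + 12 = 42 days (rest of May, Jun).
42 ÷ 7 = 6 full weeks with remainder 0, so 6 more Fridays after the first → 7.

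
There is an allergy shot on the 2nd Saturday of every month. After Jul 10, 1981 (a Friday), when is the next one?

Jul 1981 starts on a Wednesday; its first Saturday is the 4th, so the 2nd Saturday is the 11th — Jul 11, 1981.
Jul 11, 1981 is after Jul 10, 1981, so that is the next one.

Jul 11, 1981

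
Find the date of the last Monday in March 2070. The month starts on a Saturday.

March 2070 begins on a Saturday, so the first Monday is March 3 (2 days later).
March 2070 has 31 days. Adding weeks: 3, 10, 17, 24, 31 — the last one ≤ 31 is the 31st.

31 March 2070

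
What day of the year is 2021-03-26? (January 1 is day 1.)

Days in months before March: 31 + 28 = 59.
Plus 26 days into March → day 85.

85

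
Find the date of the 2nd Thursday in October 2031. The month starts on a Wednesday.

October 2031 begins on a Wednesday, so the first Thursday is October 2 (1 day later).
The 2nd Thursday is 1 weeks later: 2 + 7 = 9.

2031-10-09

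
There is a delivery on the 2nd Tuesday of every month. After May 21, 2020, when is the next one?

May 2020 starts on a Friday; its first Tuesday is the 5th, so the 2nd Tuesday is the 12th — May 12, 2020.
That is not after May 21, 2020, so look at Jun 2020.
Jun 2020 starts on a Monday; its first Tuesday is the 2nd, so the 2nd Tuesday is the 9th — Jun 9, 2020.

Jun 9, 2020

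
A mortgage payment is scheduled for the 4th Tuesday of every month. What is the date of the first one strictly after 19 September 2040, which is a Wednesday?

25 September 2040

September 2040 starts on a Saturday; its first Tuesday is the 4th, so the 4th Tuesday is the 25th — 25 September 2040.
25 September 2040 is after 19 September 2040, so that is the next one.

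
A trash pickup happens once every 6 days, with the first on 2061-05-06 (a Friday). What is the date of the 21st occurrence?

2061-09-03

The 21st occurrence is 20 intervals after the first: 20 × 6 = 120 days after 2061-05-06.
May has 31 days — 25 days to the end of May leaves 95.
June has 30 days (65 left).
July has 31 days (34 left).
August has 31 days (3 left).
3 days into September → 2061-09-03.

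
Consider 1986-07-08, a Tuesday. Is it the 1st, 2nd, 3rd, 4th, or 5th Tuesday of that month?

Day 8 falls in week ⌈8/7⌉ of the month.
Days 1–7 hold the 1st Tuesday, 8–14 the 2nd, 15–21 the 3rd, 22–28 the 4th, 29–31 the 5th.
8 is in the range for the 2nd.

2nd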